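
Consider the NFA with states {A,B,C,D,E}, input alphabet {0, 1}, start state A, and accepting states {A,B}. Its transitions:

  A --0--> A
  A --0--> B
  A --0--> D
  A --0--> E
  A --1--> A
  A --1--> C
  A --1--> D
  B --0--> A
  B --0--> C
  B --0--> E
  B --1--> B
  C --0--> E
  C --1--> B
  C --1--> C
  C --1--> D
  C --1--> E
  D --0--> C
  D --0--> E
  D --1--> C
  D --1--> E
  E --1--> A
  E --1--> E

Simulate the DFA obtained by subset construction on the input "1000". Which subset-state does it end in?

Start: {A}.
δ(A,1) = {A,C,D}.
Union: {A,C,D}.
After 1: {A,C,D}.
δ(A,0) = {A,B,D,E}; δ(C,0) = {E}; δ(D,0) = {C,E}.
Union: {A,B,C,D,E}.
After 0: {A,B,C,D,E}.
δ(A,0) = {A,B,D,E}; δ(B,0) = {A,C,E}; δ(C,0) = {E}; δ(D,0) = {C,E}; δ(E,0) = ∅.
Union: {A,B,C,D,E}.
After 0: {A,B,C,D,E}.
δ(A,0) = {A,B,D,E}; δ(B,0) = {A,C,E}; δ(C,0) = {E}; δ(D,0) = {C,E}; δ(E,0) = ∅.
Union: {A,B,C,D,E}.
After 0: {A,B,C,D,E}.

{A,B,C,D,E}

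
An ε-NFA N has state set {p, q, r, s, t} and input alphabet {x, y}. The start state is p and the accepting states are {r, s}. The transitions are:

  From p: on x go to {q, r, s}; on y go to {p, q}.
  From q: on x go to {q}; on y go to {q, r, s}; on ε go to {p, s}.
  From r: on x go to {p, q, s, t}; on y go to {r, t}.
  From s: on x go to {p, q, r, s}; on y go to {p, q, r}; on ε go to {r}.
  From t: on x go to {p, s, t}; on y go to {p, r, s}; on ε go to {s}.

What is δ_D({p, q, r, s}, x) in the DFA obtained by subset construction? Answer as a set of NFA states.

{p, q, r, s, t}

δ(p,x) = {q, r, s}; δ(q,x) = {q}; δ(r,x) = {p, q, s, t}; δ(s,x) = {p, q, r, s}.
Union: {p, q, r, s, t}.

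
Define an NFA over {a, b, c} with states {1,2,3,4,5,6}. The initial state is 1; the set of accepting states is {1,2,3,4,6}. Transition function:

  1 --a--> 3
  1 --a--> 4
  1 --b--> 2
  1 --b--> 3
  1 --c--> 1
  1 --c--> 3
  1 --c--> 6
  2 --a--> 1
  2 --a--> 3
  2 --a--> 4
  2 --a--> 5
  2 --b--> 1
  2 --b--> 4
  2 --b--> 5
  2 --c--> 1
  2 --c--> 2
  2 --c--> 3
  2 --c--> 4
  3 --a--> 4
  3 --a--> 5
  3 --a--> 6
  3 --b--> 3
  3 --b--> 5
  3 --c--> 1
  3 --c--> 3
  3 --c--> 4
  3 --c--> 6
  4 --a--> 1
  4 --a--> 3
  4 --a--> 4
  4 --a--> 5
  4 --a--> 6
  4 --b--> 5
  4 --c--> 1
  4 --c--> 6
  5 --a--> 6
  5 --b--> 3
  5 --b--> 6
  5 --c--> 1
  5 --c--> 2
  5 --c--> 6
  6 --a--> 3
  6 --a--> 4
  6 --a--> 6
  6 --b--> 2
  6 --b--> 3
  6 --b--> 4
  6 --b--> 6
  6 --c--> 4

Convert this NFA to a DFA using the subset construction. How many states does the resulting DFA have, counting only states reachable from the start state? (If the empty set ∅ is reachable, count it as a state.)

Start state of the DFA: {1}.
{1} --a--> {3,4}  [new]
{1} --b--> {2,3}  [new]
{1} --c--> {1,3,6}  [new]
{3,4} --a--> {1,3,4,5,6}  [new]
{3,4} --b--> {3,5}  [new]
{3,4} --c--> {1,3,4,6}  [new]
{2,3} --a--> {1,3,4,5,6}  [seen]
{2,3} --b--> {1,3,4,5}  [new]
{2,3} --c--> {1,2,3,4,6}  [new]
{1,3,6} --a--> {3,4,5,6}  [new]
{1,3,6} --b--> {2,3,4,5,6}  [new]
{1,3,6} --c--> {1,3,4,6}  [seen]
{1,3,4,5,6} --a--> {1,3,4,5,6}  [seen]
{1,3,4,5,6} --b--> {2,3,4,5,6}  [seen]
{1,3,4,5,6} --c--> {1,2,3,4,6}  [seen]
{3,5} --a--> {4,5,6}  [new]
{3,5} --b--> {3,5,6}  [new]
{3,5} --c--> {1,2,3,4,6}  [seen]
{1,3,4,6} --a--> {1,3,4,5,6}  [seen]
{1,3,4,6} --b--> {2,3,4,5,6}  [seen]
{1,3,4,6} --c--> {1,3,4,6}  [seen]
{1,3,4,5} --a--> {1,3,4,5,6}  [seen]
{1,3,4,5} --b--> {2,3,5,6}  [new]
{1,3,4,5} --c--> {1,2,3,4,6}  [seen]
{1,2,3,4,6} --a--> {1,3,4,5,6}  [seen]
{1,2,3,4,6} --b--> {1,2,3,4,5,6}  [new]
{1,2,3,4,6} --c--> {1,2,3,4,6}  [seen]
{3,4,5,6} --a--> {1,3,4,5,6}  [seen]
{3,4,5,6} --b--> {2,3,4,5,6}  [seen]
{3,4,5,6} --c--> {1,2,3,4,6}  [seen]
{2,3,4,5,6} --a--> {1,3,4,5,6}  [seen]
{2,3,4,5,6} --b--> {1,2,3,4,5,6}  [seen]
{2,3,4,5,6} --c--> {1,2,3,4,6}  [seen]
{4,5,6} --a--> {1,3,4,5,6}  [seen]
{4,5,6} --b--> {2,3,4,5,6}  [seen]
{4,5,6} --c--> {1,2,4,6}  [new]
{3,5,6} --a--> {3,4,5,6}  [seen]
{3,5,6} --b--> {2,3,4,5,6}  [seen]
{3,5,6} --c--> {1,2,3,4,6}  [seen]
{2,3,5,6} --a--> {1,3,4,5,6}  [seen]
{2,3,5,6} --b--> {1,2,3,4,5,6}  [seen]
{2,3,5,6} --c--> {1,2,3,4,6}  [seen]
{1,2,3,4,5,6} --a--> {1,3,4,5,6}  [seen]
{1,2,3,4,5,6} --b--> {1,2,3,4,5,6}  [seen]
{1,2,3,4,5,6} --c--> {1,2,3,4,6}  [seen]
{1,2,4,6} --a--> {1,3,4,5,6}  [seen]
{1,2,4,6} --b--> {1,2,3,4,5,6}  [seen]
{1,2,4,6} --c--> {1,2,3,4,6}  [seen]
Reachable DFA states: {1}, {3,4}, {2,3}, {1,3,6}, {1,3,4,5,6}, {3,5}, {1,3,4,6}, {1,3,4,5}, {1,2,3,4,6}, {3,4,5,6}, {2,3,4,5,6}, {4,5,6}, {3,5,6}, {2,3,5,6}, {1,2,3,4,5,6}, {1,2,4,6}.

16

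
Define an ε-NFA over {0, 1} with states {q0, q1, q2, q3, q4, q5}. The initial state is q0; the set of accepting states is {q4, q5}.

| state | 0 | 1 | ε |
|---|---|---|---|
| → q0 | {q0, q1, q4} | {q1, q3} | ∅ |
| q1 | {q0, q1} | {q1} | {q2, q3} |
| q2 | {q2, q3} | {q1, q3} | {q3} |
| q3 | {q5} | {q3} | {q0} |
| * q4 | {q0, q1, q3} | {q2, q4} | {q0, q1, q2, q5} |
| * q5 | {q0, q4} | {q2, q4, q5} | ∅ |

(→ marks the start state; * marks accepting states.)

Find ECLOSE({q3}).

Begin with {q3}.
q3 →ε {q0}; add q0.
ε-closure = {q0, q3}.

{q0, q3}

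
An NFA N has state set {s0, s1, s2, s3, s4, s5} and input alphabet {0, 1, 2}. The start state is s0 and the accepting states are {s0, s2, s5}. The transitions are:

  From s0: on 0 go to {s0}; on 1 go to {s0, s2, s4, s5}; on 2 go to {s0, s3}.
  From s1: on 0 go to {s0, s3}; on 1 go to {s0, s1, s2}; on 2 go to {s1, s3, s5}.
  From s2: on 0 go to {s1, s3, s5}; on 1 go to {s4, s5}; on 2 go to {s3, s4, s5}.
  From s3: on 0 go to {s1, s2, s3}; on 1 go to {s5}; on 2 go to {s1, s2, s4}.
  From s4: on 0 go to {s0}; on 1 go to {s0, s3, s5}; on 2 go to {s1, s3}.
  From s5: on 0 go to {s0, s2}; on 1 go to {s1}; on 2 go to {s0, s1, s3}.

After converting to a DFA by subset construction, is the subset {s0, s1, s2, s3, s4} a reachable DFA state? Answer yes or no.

Start state of the DFA: {s0}.
{s0} --0--> {s0}  [seen]
{s0} --1--> {s0, s2, s4, s5}  [new]
{s0} --2--> {s0, s3}  [new]
{s0, s2, s4, s5} --0--> {s0, s1, s2, s3, s5}  [new]
{s0, s2, s4, s5} --1--> {s0, s1, s2, s3, s4, s5}  [new]
{s0, s2, s4, s5} --2--> {s0, s1, s3, s4, s5}  [new]
{s0, s3} --0--> {s0, s1, s2, s3}  [new]
{s0, s3} --1--> {s0, s2, s4, s5}  [seen]
{s0, s3} --2--> {s0, s1, s2, s3, s4}  [new]
{s0, s1, s2, s3, s5} --0--> {s0, s1, s2, s3, s5}  [seen]
{s0, s1, s2, s3, s5} --1--> {s0, s1, s2, s4, s5}  [new]
{s0, s1, s2, s3, s5} --2--> {s0, s1, s2, s3, s4, s5}  [seen]
{s0, s1, s2, s3, s4, s5} --0--> {s0, s1, s2, s3, s5}  [seen]
{s0, s1, s2, s3, s4, s5} --1--> {s0, s1, s2, s3, s4, s5}  [seen]
{s0, s1, s2, s3, s4, s5} --2--> {s0, s1, s2, s3, s4, s5}  [seen]
{s0, s1, s3, s4, s5} --0--> {s0, s1, s2, s3}  [seen]
{s0, s1, s3, s4, s5} --1--> {s0, s1, s2, s3, s4, s5}  [seen]
{s0, s1, s3, s4, s5} --2--> {s0, s1, s2, s3, s4, s5}  [seen]
{s0, s1, s2, s3} --0--> {s0, s1, s2, s3, s5}  [seen]
{s0, s1, s2, s3} --1--> {s0, s1, s2, s4, s5}  [seen]
{s0, s1, s2, s3} --2--> {s0, s1, s2, s3, s4, s5}  [seen]
{s0, s1, s2, s3, s4} --0--> {s0, s1, s2, s3, s5}  [seen]
{s0, s1, s2, s3, s4} --1--> {s0, s1, s2, s3, s4, s5}  [seen]
{s0, s1, s2, s3, s4} --2--> {s0, s1, s2, s3, s4, s5}  [seen]
{s0, s1, s2, s4, s5} --0--> {s0, s1, s2, s3, s5}  [seen]
{s0, s1, s2, s4, s5} --1--> {s0, s1, s2, s3, s4, s5}  [seen]
{s0, s1, s2, s4, s5} --2--> {s0, s1, s3, s4, s5}  [seen]
Reachable DFA states: {s0}, {s0, s2, s4, s5}, {s0, s3}, {s0, s1, s2, s3, s5}, {s0, s1, s2, s3, s4, s5}, {s0, s1, s3, s4, s5}, {s0, s1, s2, s3}, {s0, s1, s2, s3, s4}, {s0, s1, s2, s4, s5}.
{s0, s1, s2, s3, s4} is among them.

yes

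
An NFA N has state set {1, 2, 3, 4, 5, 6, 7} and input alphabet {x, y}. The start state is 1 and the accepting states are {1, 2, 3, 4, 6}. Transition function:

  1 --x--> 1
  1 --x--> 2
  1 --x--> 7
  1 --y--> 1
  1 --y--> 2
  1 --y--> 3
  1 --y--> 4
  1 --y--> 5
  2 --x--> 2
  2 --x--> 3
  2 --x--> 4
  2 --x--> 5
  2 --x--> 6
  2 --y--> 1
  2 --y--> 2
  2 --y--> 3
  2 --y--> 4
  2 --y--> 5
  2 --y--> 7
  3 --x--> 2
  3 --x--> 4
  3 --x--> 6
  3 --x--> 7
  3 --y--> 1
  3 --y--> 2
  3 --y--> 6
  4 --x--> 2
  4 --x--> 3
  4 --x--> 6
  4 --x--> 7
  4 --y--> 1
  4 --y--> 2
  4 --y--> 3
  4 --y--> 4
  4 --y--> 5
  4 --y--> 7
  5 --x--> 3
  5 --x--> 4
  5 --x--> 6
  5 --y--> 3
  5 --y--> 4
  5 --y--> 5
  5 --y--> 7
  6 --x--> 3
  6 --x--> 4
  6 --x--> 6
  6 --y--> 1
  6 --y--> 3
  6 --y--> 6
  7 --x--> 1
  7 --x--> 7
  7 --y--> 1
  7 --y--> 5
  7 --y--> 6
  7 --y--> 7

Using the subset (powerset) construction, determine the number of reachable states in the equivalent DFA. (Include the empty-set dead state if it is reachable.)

4

Start state of the DFA: {1}.
{1} --x--> {1, 2, 7}  [new]
{1} --y--> {1, 2, 3, 4, 5}  [new]
{1, 2, 7} --x--> {1, 2, 3, 4, 5, 6, 7}  [new]
{1, 2, 7} --y--> {1, 2, 3, 4, 5, 6, 7}  [seen]
{1, 2, 3, 4, 5} --x--> {1, 2, 3, 4, 5, 6, 7}  [seen]
{1, 2, 3, 4, 5} --y--> {1, 2, 3, 4, 5, 6, 7}  [seen]
{1, 2, 3, 4, 5, 6, 7} --x--> {1, 2, 3, 4, 5, 6, 7}  [seen]
{1, 2, 3, 4, 5, 6, 7} --y--> {1, 2, 3, 4, 5, 6, 7}  [seen]
Reachable DFA states: {1}, {1, 2, 7}, {1, 2, 3, 4, 5}, {1, 2, 3, 4, 5, 6, 7}.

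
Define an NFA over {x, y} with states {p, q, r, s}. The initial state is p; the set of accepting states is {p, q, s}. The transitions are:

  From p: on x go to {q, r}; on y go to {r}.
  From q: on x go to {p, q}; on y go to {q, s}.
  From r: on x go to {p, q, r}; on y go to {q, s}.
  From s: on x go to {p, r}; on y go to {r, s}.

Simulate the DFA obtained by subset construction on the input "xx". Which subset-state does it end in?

{p, q, r}

Start: {p}.
δ(p,x) = {q, r}.
Union: {q, r}.
After x: {q, r}.
δ(q,x) = {p, q}; δ(r,x) = {p, q, r}.
Union: {p, q, r}.
After x: {p, q, r}.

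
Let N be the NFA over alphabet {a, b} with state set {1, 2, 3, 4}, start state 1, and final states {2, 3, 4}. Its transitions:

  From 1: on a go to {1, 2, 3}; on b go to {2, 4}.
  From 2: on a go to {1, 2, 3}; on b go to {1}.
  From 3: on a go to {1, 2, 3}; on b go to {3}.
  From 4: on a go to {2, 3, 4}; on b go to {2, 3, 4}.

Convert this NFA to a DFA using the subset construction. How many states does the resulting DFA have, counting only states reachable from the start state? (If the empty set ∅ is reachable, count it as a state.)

Start state of the DFA: {1}.
{1} --a--> {1, 2, 3}  [new]
{1} --b--> {2, 4}  [new]
{1, 2, 3} --a--> {1, 2, 3}  [seen]
{1, 2, 3} --b--> {1, 2, 3, 4}  [new]
{2, 4} --a--> {1, 2, 3, 4}  [seen]
{2, 4} --b--> {1, 2, 3, 4}  [seen]
{1, 2, 3, 4} --a--> {1, 2, 3, 4}  [seen]
{1, 2, 3, 4} --b--> {1, 2, 3, 4}  [seen]
Reachable DFA states: {1}, {1, 2, 3}, {2, 4}, {1, 2, 3, 4}.

4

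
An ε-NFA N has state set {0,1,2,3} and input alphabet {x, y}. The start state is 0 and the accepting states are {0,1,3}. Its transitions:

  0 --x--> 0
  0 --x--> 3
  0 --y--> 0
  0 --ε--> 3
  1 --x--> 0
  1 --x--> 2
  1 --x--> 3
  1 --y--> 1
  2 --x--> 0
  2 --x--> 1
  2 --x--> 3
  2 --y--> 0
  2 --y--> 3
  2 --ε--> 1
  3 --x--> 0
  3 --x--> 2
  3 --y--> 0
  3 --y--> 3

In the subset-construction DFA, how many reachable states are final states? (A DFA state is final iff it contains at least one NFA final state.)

3

Start state of the DFA: {0,3} (ε-closure of the NFA start).
{0,3} --x--> {0,1,2,3}  [new]
{0,3} --y--> {0,3}  [seen]
{0,1,2,3} --x--> {0,1,2,3}  [seen]
{0,1,2,3} --y--> {0,1,3}  [new]
{0,1,3} --x--> {0,1,2,3}  [seen]
{0,1,3} --y--> {0,1,3}  [seen]
Reachable DFA states: {0,3}, {0,1,2,3}, {0,1,3}.
Accepting DFA states (contain an NFA accepting state): {0,3}, {0,1,2,3}, {0,1,3}.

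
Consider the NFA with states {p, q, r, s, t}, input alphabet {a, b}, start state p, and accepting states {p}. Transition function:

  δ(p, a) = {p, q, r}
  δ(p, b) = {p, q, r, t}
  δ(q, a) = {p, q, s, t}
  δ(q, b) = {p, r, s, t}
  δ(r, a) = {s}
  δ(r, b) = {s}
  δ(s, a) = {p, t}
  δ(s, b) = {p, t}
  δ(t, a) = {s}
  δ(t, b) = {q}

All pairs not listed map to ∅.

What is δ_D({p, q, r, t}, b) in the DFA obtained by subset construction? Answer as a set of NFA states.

δ(p,b) = {p, q, r, t}; δ(q,b) = {p, r, s, t}; δ(r,b) = {s}; δ(t,b) = {q}.
Union: {p, q, r, s, t}.

{p, q, r, s, t}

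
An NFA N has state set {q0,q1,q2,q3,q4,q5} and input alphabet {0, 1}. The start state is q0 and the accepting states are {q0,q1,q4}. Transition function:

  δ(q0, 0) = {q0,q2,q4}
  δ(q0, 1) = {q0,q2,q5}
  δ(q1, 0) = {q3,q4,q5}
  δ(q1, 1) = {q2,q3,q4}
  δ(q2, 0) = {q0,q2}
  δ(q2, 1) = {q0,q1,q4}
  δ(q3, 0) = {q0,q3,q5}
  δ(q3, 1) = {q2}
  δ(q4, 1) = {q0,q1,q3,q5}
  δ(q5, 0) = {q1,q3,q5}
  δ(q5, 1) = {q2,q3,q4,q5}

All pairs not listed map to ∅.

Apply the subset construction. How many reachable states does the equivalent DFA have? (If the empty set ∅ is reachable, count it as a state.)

4

Start state of the DFA: {q0}.
{q0} --0--> {q0,q2,q4}  [new]
{q0} --1--> {q0,q2,q5}  [new]
{q0,q2,q4} --0--> {q0,q2,q4}  [seen]
{q0,q2,q4} --1--> {q0,q1,q2,q3,q4,q5}  [new]
{q0,q2,q5} --0--> {q0,q1,q2,q3,q4,q5}  [seen]
{q0,q2,q5} --1--> {q0,q1,q2,q3,q4,q5}  [seen]
{q0,q1,q2,q3,q4,q5} --0--> {q0,q1,q2,q3,q4,q5}  [seen]
{q0,q1,q2,q3,q4,q5} --1--> {q0,q1,q2,q3,q4,q5}  [seen]
Reachable DFA states: {q0}, {q0,q2,q4}, {q0,q2,q5}, {q0,q1,q2,q3,q4,q5}.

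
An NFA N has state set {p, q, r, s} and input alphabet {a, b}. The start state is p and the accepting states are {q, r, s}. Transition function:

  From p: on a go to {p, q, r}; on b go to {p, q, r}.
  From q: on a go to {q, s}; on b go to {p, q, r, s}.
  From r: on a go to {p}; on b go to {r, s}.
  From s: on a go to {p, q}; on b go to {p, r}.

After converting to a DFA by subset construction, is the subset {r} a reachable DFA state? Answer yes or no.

no

Start state of the DFA: {p}.
{p} --a--> {p, q, r}  [new]
{p} --b--> {p, q, r}  [seen]
{p, q, r} --a--> {p, q, r, s}  [new]
{p, q, r} --b--> {p, q, r, s}  [seen]
{p, q, r, s} --a--> {p, q, r, s}  [seen]
{p, q, r, s} --b--> {p, q, r, s}  [seen]
Reachable DFA states: {p}, {p, q, r}, {p, q, r, s}.
{r} is not among them.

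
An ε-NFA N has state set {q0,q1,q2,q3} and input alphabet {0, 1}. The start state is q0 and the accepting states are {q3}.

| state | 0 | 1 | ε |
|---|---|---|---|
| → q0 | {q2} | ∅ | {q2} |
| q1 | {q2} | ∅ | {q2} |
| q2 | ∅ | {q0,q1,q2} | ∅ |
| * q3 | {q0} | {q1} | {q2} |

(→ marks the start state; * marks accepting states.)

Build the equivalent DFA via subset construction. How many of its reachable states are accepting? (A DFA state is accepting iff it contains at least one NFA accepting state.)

0

Start state of the DFA: {q0,q2} (ε-closure of the NFA start).
{q0,q2} --0--> {q2}  [new]
{q0,q2} --1--> {q0,q1,q2}  [new]
{q2} --0--> ∅  [new]
{q2} --1--> {q0,q1,q2}  [seen]
{q0,q1,q2} --0--> {q2}  [seen]
{q0,q1,q2} --1--> {q0,q1,q2}  [seen]
∅ --0--> ∅  [seen]
∅ --1--> ∅  [seen]
Reachable DFA states: {q0,q2}, {q2}, {q0,q1,q2}, ∅.
Accepting DFA states (contain an NFA accepting state): none.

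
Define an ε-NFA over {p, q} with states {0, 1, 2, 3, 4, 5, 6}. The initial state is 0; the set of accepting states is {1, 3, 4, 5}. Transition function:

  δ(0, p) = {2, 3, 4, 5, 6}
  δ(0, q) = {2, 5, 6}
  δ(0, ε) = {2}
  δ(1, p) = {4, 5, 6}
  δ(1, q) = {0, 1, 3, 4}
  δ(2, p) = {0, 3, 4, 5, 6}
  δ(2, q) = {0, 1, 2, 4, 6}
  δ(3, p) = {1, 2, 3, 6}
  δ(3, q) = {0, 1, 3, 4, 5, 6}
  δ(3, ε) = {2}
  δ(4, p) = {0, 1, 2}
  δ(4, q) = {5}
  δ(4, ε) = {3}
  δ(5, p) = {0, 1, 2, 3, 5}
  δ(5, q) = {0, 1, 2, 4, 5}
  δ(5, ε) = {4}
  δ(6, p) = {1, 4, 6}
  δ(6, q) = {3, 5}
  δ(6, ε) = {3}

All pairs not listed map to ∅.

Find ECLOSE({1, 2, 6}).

{1, 2, 3, 6}

Begin with {1, 2, 6}.
6 →ε {3}; add 3.
ε-closure = {1, 2, 3, 6}.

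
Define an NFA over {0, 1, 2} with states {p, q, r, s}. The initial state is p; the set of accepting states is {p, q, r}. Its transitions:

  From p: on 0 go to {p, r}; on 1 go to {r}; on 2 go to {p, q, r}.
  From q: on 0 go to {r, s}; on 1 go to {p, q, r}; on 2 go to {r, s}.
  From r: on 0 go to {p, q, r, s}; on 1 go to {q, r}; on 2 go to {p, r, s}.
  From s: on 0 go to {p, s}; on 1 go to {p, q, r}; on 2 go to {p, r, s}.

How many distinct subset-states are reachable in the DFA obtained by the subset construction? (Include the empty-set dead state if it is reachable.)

7

Start state of the DFA: {p}.
{p} --0--> {p, r}  [new]
{p} --1--> {r}  [new]
{p} --2--> {p, q, r}  [new]
{p, r} --0--> {p, q, r, s}  [new]
{p, r} --1--> {q, r}  [new]
{p, r} --2--> {p, q, r, s}  [seen]
{r} --0--> {p, q, r, s}  [seen]
{r} --1--> {q, r}  [seen]
{r} --2--> {p, r, s}  [new]
{p, q, r} --0--> {p, q, r, s}  [seen]
{p, q, r} --1--> {p, q, r}  [seen]
{p, q, r} --2--> {p, q, r, s}  [seen]
{p, q, r, s} --0--> {p, q, r, s}  [seen]
{p, q, r, s} --1--> {p, q, r}  [seen]
{p, q, r, s} --2--> {p, q, r, s}  [seen]
{q, r} --0--> {p, q, r, s}  [seen]
{q, r} --1--> {p, q, r}  [seen]
{q, r} --2--> {p, r, s}  [seen]
{p, r, s} --0--> {p, q, r, s}  [seen]
{p, r, s} --1--> {p, q, r}  [seen]
{p, r, s} --2--> {p, q, r, s}  [seen]
Reachable DFA states: {p}, {p, r}, {r}, {p, q, r}, {p, q, r, s}, {q, r}, {p, r, s}.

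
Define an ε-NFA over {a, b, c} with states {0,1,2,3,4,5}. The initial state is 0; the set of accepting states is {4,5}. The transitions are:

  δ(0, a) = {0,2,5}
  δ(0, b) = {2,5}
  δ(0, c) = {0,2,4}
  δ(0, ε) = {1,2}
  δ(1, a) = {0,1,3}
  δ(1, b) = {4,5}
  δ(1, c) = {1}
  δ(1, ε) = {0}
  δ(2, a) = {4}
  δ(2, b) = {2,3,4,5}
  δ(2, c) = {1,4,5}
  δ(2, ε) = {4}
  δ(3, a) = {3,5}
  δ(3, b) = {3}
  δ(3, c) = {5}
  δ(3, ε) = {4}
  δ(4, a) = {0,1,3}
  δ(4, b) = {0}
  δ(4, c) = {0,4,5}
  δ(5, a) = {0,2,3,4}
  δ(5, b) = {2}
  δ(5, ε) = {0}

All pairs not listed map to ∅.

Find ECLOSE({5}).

{0,1,2,4,5}

Begin with {5}.
5 →ε {0}; add 0.
0 →ε {1,2}; add 1, 2.
2 →ε {4}; add 4.
ε-closure = {0,1,2,4,5}.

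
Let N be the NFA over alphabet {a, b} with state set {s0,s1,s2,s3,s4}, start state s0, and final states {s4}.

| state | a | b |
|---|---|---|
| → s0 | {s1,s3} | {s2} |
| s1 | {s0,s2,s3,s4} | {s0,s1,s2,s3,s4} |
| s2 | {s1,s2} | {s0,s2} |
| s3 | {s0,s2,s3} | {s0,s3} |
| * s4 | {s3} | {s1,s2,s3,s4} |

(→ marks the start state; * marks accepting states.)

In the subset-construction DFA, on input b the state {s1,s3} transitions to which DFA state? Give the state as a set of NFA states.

δ(s1,b) = {s0,s1,s2,s3,s4}; δ(s3,b) = {s0,s3}.
Union: {s0,s1,s2,s3,s4}.

{s0,s1,s2,s3,s4}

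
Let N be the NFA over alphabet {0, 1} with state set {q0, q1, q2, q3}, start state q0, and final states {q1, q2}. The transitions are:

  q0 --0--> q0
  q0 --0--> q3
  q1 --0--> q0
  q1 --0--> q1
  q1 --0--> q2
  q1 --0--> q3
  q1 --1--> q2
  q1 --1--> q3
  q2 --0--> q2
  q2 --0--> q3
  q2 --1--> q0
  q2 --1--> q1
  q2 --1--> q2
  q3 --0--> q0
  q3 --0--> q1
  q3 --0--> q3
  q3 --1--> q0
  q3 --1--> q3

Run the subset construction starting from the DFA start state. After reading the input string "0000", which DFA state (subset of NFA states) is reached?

{q0, q1, q2, q3}

Start: {q0}.
δ(q0,0) = {q0, q3}.
Union: {q0, q3}.
After 0: {q0, q3}.
δ(q0,0) = {q0, q3}; δ(q3,0) = {q0, q1, q3}.
Union: {q0, q1, q3}.
After 0: {q0, q1, q3}.
δ(q0,0) = {q0, q3}; δ(q1,0) = {q0, q1, q2, q3}; δ(q3,0) = {q0, q1, q3}.
Union: {q0, q1, q2, q3}.
After 0: {q0, q1, q2, q3}.
δ(q0,0) = {q0, q3}; δ(q1,0) = {q0, q1, q2, q3}; δ(q2,0) = {q2, q3}; δ(q3,0) = {q0, q1, q3}.
Union: {q0, q1, q2, q3}.
After 0: {q0, q1, q2, q3}.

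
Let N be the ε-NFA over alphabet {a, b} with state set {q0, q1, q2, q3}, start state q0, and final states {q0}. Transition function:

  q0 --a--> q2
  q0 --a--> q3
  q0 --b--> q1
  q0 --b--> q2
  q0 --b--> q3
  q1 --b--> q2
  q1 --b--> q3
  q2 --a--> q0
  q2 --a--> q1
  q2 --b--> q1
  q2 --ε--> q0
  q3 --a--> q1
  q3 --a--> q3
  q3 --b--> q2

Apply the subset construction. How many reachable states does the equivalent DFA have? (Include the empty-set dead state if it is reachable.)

3

Start state of the DFA: {q0} (ε-closure of the NFA start).
{q0} --a--> {q0, q2, q3}  [new]
{q0} --b--> {q0, q1, q2, q3}  [new]
{q0, q2, q3} --a--> {q0, q1, q2, q3}  [seen]
{q0, q2, q3} --b--> {q0, q1, q2, q3}  [seen]
{q0, q1, q2, q3} --a--> {q0, q1, q2, q3}  [seen]
{q0, q1, q2, q3} --b--> {q0, q1, q2, q3}  [seen]
Reachable DFA states: {q0}, {q0, q2, q3}, {q0, q1, q2, q3}.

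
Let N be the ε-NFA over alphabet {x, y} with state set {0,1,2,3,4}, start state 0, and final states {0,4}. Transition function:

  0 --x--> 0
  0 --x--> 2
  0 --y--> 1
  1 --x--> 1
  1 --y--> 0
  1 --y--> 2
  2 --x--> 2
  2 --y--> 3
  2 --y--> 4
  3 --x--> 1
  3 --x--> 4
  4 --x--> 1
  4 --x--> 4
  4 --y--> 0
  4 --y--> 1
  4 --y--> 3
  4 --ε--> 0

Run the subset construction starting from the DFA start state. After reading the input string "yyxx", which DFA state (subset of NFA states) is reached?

Start: {0}.
δ(0,y) = {1}.
Union: {1}.
After y: {1}.
δ(1,y) = {0,2}.
Union: {0,2}.
After y: {0,2}.
δ(0,x) = {0,2}; δ(2,x) = {2}.
Union: {0,2}.
After x: {0,2}.
δ(0,x) = {0,2}; δ(2,x) = {2}.
Union: {0,2}.
After x: {0,2}.

{0,2}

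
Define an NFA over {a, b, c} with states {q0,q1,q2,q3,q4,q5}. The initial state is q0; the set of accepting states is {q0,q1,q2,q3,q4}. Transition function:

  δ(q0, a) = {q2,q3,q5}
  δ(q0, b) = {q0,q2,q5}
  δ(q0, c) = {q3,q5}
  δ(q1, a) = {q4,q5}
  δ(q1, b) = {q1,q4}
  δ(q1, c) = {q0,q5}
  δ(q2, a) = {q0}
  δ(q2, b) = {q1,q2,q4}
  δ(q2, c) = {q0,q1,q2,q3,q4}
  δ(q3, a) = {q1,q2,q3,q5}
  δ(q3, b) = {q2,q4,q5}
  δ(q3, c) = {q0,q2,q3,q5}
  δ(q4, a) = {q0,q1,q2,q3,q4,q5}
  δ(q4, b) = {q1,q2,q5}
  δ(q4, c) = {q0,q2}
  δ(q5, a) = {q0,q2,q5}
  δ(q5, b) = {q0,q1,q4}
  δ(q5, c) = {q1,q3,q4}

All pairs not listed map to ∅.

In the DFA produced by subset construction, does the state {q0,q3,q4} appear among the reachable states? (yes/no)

Start state of the DFA: {q0}.
{q0} --a--> {q2,q3,q5}  [new]
{q0} --b--> {q0,q2,q5}  [new]
{q0} --c--> {q3,q5}  [new]
{q2,q3,q5} --a--> {q0,q1,q2,q3,q5}  [new]
{q2,q3,q5} --b--> {q0,q1,q2,q4,q5}  [new]
{q2,q3,q5} --c--> {q0,q1,q2,q3,q4,q5}  [new]
{q0,q2,q5} --a--> {q0,q2,q3,q5}  [new]
{q0,q2,q5} --b--> {q0,q1,q2,q4,q5}  [seen]
{q0,q2,q5} --c--> {q0,q1,q2,q3,q4,q5}  [seen]
{q3,q5} --a--> {q0,q1,q2,q3,q5}  [seen]
{q3,q5} --b--> {q0,q1,q2,q4,q5}  [seen]
{q3,q5} --c--> {q0,q1,q2,q3,q4,q5}  [seen]
{q0,q1,q2,q3,q5} --a--> {q0,q1,q2,q3,q4,q5}  [seen]
{q0,q1,q2,q3,q5} --b--> {q0,q1,q2,q4,q5}  [seen]
{q0,q1,q2,q3,q5} --c--> {q0,q1,q2,q3,q4,q5}  [seen]
{q0,q1,q2,q4,q5} --a--> {q0,q1,q2,q3,q4,q5}  [seen]
{q0,q1,q2,q4,q5} --b--> {q0,q1,q2,q4,q5}  [seen]
{q0,q1,q2,q4,q5} --c--> {q0,q1,q2,q3,q4,q5}  [seen]
{q0,q1,q2,q3,q4,q5} --a--> {q0,q1,q2,q3,q4,q5}  [seen]
{q0,q1,q2,q3,q4,q5} --b--> {q0,q1,q2,q4,q5}  [seen]
{q0,q1,q2,q3,q4,q5} --c--> {q0,q1,q2,q3,q4,q5}  [seen]
{q0,q2,q3,q5} --a--> {q0,q1,q2,q3,q5}  [seen]
{q0,q2,q3,q5} --b--> {q0,q1,q2,q4,q5}  [seen]
{q0,q2,q3,q5} --c--> {q0,q1,q2,q3,q4,q5}  [seen]
Reachable DFA states: {q0}, {q2,q3,q5}, {q0,q2,q5}, {q3,q5}, {q0,q1,q2,q3,q5}, {q0,q1,q2,q4,q5}, {q0,q1,q2,q3,q4,q5}, {q0,q2,q3,q5}.
{q0,q3,q4} is not among them.

no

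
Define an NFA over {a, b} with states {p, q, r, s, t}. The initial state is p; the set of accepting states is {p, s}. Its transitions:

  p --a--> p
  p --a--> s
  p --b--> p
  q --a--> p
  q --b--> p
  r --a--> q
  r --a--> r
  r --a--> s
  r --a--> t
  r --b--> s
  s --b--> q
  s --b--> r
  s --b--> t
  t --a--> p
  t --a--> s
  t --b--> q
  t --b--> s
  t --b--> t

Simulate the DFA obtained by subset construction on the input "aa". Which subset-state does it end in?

{p, s}

Start: {p}.
δ(p,a) = {p, s}.
Union: {p, s}.
After a: {p, s}.
δ(p,a) = {p, s}; δ(s,a) = ∅.
Union: {p, s}.
After a: {p, s}.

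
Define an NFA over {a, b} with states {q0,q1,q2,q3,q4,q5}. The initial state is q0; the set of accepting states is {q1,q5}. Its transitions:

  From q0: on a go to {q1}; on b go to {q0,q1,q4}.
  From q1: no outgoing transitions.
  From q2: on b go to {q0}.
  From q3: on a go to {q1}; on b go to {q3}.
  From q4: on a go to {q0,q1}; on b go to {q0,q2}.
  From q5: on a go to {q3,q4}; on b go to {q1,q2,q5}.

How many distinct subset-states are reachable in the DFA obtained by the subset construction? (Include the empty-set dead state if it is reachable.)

6

Start state of the DFA: {q0}.
{q0} --a--> {q1}  [new]
{q0} --b--> {q0,q1,q4}  [new]
{q1} --a--> ∅  [new]
{q1} --b--> ∅  [seen]
{q0,q1,q4} --a--> {q0,q1}  [new]
{q0,q1,q4} --b--> {q0,q1,q2,q4}  [new]
∅ --a--> ∅  [seen]
∅ --b--> ∅  [seen]
{q0,q1} --a--> {q1}  [seen]
{q0,q1} --b--> {q0,q1,q4}  [seen]
{q0,q1,q2,q4} --a--> {q0,q1}  [seen]
{q0,q1,q2,q4} --b--> {q0,q1,q2,q4}  [seen]
Reachable DFA states: {q0}, {q1}, {q0,q1,q4}, ∅, {q0,q1}, {q0,q1,q2,q4}.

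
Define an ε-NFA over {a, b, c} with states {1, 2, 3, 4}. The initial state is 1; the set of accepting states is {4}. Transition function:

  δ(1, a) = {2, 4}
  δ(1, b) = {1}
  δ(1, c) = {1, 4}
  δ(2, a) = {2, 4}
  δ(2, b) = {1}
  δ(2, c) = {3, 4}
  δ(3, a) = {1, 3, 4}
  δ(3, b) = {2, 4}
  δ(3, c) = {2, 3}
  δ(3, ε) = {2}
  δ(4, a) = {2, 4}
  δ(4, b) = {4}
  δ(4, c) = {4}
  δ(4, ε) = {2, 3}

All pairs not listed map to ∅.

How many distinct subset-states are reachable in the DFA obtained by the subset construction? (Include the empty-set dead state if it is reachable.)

3

Start state of the DFA: {1} (ε-closure of the NFA start).
{1} --a--> {2, 3, 4}  [new]
{1} --b--> {1}  [seen]
{1} --c--> {1, 2, 3, 4}  [new]
{2, 3, 4} --a--> {1, 2, 3, 4}  [seen]
{2, 3, 4} --b--> {1, 2, 3, 4}  [seen]
{2, 3, 4} --c--> {2, 3, 4}  [seen]
{1, 2, 3, 4} --a--> {1, 2, 3, 4}  [seen]
{1, 2, 3, 4} --b--> {1, 2, 3, 4}  [seen]
{1, 2, 3, 4} --c--> {1, 2, 3, 4}  [seen]
Reachable DFA states: {1}, {2, 3, 4}, {1, 2, 3, 4}.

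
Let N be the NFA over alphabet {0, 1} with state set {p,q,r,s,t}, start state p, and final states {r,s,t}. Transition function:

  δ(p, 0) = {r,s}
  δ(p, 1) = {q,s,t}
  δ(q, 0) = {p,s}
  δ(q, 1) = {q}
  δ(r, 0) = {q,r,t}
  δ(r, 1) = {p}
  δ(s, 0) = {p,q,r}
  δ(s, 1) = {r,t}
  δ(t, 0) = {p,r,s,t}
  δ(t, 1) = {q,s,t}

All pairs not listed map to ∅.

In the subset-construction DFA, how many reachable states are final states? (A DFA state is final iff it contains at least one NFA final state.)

7

Start state of the DFA: {p}.
{p} --0--> {r,s}  [new]
{p} --1--> {q,s,t}  [new]
{r,s} --0--> {p,q,r,t}  [new]
{r,s} --1--> {p,r,t}  [new]
{q,s,t} --0--> {p,q,r,s,t}  [new]
{q,s,t} --1--> {q,r,s,t}  [new]
{p,q,r,t} --0--> {p,q,r,s,t}  [seen]
{p,q,r,t} --1--> {p,q,s,t}  [new]
{p,r,t} --0--> {p,q,r,s,t}  [seen]
{p,r,t} --1--> {p,q,s,t}  [seen]
{p,q,r,s,t} --0--> {p,q,r,s,t}  [seen]
{p,q,r,s,t} --1--> {p,q,r,s,t}  [seen]
{q,r,s,t} --0--> {p,q,r,s,t}  [seen]
{q,r,s,t} --1--> {p,q,r,s,t}  [seen]
{p,q,s,t} --0--> {p,q,r,s,t}  [seen]
{p,q,s,t} --1--> {q,r,s,t}  [seen]
Reachable DFA states: {p}, {r,s}, {q,s,t}, {p,q,r,t}, {p,r,t}, {p,q,r,s,t}, {q,r,s,t}, {p,q,s,t}.
Accepting DFA states (contain an NFA accepting state): {r,s}, {q,s,t}, {p,q,r,t}, {p,r,t}, {p,q,r,s,t}, {q,r,s,t}, {p,q,s,t}.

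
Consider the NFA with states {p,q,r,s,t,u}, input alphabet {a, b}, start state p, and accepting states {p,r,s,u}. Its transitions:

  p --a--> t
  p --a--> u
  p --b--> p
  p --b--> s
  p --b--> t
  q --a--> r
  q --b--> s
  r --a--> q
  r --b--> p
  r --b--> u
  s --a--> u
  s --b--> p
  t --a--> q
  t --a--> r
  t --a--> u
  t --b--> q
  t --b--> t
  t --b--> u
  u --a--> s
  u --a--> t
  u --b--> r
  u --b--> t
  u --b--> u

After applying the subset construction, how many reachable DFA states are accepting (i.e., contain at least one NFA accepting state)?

Start state of the DFA: {p}.
{p} --a--> {t,u}  [new]
{p} --b--> {p,s,t}  [new]
{t,u} --a--> {q,r,s,t,u}  [new]
{t,u} --b--> {q,r,t,u}  [new]
{p,s,t} --a--> {q,r,t,u}  [seen]
{p,s,t} --b--> {p,q,s,t,u}  [new]
{q,r,s,t,u} --a--> {q,r,s,t,u}  [seen]
{q,r,s,t,u} --b--> {p,q,r,s,t,u}  [new]
{q,r,t,u} --a--> {q,r,s,t,u}  [seen]
{q,r,t,u} --b--> {p,q,r,s,t,u}  [seen]
{p,q,s,t,u} --a--> {q,r,s,t,u}  [seen]
{p,q,s,t,u} --b--> {p,q,r,s,t,u}  [seen]
{p,q,r,s,t,u} --a--> {q,r,s,t,u}  [seen]
{p,q,r,s,t,u} --b--> {p,q,r,s,t,u}  [seen]
Reachable DFA states: {p}, {t,u}, {p,s,t}, {q,r,s,t,u}, {q,r,t,u}, {p,q,s,t,u}, {p,q,r,s,t,u}.
Accepting DFA states (contain an NFA accepting state): {p}, {t,u}, {p,s,t}, {q,r,s,t,u}, {q,r,t,u}, {p,q,s,t,u}, {p,q,r,s,t,u}.

7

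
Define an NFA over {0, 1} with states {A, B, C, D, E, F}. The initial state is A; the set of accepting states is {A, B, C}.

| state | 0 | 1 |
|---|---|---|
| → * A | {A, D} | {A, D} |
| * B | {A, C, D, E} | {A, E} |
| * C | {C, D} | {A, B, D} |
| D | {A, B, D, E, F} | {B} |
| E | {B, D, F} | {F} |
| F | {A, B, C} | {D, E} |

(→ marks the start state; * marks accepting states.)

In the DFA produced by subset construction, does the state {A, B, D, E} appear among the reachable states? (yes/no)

Start state of the DFA: {A}.
{A} --0--> {A, D}  [new]
{A} --1--> {A, D}  [seen]
{A, D} --0--> {A, B, D, E, F}  [new]
{A, D} --1--> {A, B, D}  [new]
{A, B, D, E, F} --0--> {A, B, C, D, E, F}  [new]
{A, B, D, E, F} --1--> {A, B, D, E, F}  [seen]
{A, B, D} --0--> {A, B, C, D, E, F}  [seen]
{A, B, D} --1--> {A, B, D, E}  [new]
{A, B, C, D, E, F} --0--> {A, B, C, D, E, F}  [seen]
{A, B, C, D, E, F} --1--> {A, B, D, E, F}  [seen]
{A, B, D, E} --0--> {A, B, C, D, E, F}  [seen]
{A, B, D, E} --1--> {A, B, D, E, F}  [seen]
Reachable DFA states: {A}, {A, D}, {A, B, D, E, F}, {A, B, D}, {A, B, C, D, E, F}, {A, B, D, E}.
{A, B, D, E} is among them.

yes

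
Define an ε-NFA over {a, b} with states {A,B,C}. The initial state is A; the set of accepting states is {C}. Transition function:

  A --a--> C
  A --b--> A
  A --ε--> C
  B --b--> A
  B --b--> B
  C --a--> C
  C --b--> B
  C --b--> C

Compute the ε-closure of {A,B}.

{A,B,C}

Begin with {A,B}.
A →ε {C}; add C.
ε-closure = {A,B,C}.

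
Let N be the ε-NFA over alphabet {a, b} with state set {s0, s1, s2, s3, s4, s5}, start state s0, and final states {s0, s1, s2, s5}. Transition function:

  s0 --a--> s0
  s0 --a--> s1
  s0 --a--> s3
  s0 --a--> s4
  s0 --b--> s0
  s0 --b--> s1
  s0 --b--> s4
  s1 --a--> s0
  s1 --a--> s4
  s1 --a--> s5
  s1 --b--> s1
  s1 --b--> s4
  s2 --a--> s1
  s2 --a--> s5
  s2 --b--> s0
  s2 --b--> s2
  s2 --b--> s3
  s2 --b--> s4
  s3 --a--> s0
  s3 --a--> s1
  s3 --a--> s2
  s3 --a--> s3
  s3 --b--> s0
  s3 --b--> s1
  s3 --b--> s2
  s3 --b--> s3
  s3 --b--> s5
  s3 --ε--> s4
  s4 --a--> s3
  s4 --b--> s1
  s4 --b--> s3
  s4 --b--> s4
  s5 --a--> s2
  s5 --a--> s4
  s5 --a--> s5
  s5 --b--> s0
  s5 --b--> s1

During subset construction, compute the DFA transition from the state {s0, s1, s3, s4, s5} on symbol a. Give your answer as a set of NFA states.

{s0, s1, s2, s3, s4, s5}

δ(s0,a) = {s0, s1, s3, s4}; δ(s1,a) = {s0, s4, s5}; δ(s3,a) = {s0, s1, s2, s3}; δ(s4,a) = {s3}; δ(s5,a) = {s2, s4, s5}.
Union: {s0, s1, s2, s3, s4, s5}.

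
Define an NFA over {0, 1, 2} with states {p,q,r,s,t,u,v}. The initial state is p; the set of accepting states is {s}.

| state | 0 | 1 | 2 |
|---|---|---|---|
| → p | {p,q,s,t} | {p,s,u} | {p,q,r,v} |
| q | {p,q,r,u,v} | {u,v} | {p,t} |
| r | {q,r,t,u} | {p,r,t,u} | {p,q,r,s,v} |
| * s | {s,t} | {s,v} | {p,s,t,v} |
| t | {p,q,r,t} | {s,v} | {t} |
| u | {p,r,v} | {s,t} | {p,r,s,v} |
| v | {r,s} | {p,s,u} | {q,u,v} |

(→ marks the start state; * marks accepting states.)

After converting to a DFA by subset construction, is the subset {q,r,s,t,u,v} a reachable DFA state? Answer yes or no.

Start state of the DFA: {p}.
{p} --0--> {p,q,s,t}  [new]
{p} --1--> {p,s,u}  [new]
{p} --2--> {p,q,r,v}  [new]
{p,q,s,t} --0--> {p,q,r,s,t,u,v}  [new]
{p,q,s,t} --1--> {p,s,u,v}  [new]
{p,q,s,t} --2--> {p,q,r,s,t,v}  [new]
{p,s,u} --0--> {p,q,r,s,t,v}  [seen]
{p,s,u} --1--> {p,s,t,u,v}  [new]
{p,s,u} --2--> {p,q,r,s,t,v}  [seen]
{p,q,r,v} --0--> {p,q,r,s,t,u,v}  [seen]
{p,q,r,v} --1--> {p,r,s,t,u,v}  [new]
{p,q,r,v} --2--> {p,q,r,s,t,u,v}  [seen]
{p,q,r,s,t,u,v} --0--> {p,q,r,s,t,u,v}  [seen]
{p,q,r,s,t,u,v} --1--> {p,r,s,t,u,v}  [seen]
{p,q,r,s,t,u,v} --2--> {p,q,r,s,t,u,v}  [seen]
{p,s,u,v} --0--> {p,q,r,s,t,v}  [seen]
{p,s,u,v} --1--> {p,s,t,u,v}  [seen]
{p,s,u,v} --2--> {p,q,r,s,t,u,v}  [seen]
{p,q,r,s,t,v} --0--> {p,q,r,s,t,u,v}  [seen]
{p,q,r,s,t,v} --1--> {p,r,s,t,u,v}  [seen]
{p,q,r,s,t,v} --2--> {p,q,r,s,t,u,v}  [seen]
{p,s,t,u,v} --0--> {p,q,r,s,t,v}  [seen]
{p,s,t,u,v} --1--> {p,s,t,u,v}  [seen]
{p,s,t,u,v} --2--> {p,q,r,s,t,u,v}  [seen]
{p,r,s,t,u,v} --0--> {p,q,r,s,t,u,v}  [seen]
{p,r,s,t,u,v} --1--> {p,r,s,t,u,v}  [seen]
{p,r,s,t,u,v} --2--> {p,q,r,s,t,u,v}  [seen]
Reachable DFA states: {p}, {p,q,s,t}, {p,s,u}, {p,q,r,v}, {p,q,r,s,t,u,v}, {p,s,u,v}, {p,q,r,s,t,v}, {p,s,t,u,v}, {p,r,s,t,u,v}.
{q,r,s,t,u,v} is not among them.

no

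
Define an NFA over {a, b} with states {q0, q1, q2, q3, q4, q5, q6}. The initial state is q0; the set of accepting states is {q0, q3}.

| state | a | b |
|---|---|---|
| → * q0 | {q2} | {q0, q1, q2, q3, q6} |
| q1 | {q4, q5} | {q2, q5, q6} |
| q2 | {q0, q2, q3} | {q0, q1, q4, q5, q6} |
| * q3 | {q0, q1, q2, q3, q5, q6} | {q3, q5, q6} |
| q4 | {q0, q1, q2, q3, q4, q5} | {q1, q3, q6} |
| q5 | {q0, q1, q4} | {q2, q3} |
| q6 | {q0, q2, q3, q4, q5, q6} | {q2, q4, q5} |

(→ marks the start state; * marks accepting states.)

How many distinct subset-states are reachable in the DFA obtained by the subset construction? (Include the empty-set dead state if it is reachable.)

Start state of the DFA: {q0}.
{q0} --a--> {q2}  [new]
{q0} --b--> {q0, q1, q2, q3, q6}  [new]
{q2} --a--> {q0, q2, q3}  [new]
{q2} --b--> {q0, q1, q4, q5, q6}  [new]
{q0, q1, q2, q3, q6} --a--> {q0, q1, q2, q3, q4, q5, q6}  [new]
{q0, q1, q2, q3, q6} --b--> {q0, q1, q2, q3, q4, q5, q6}  [seen]
{q0, q2, q3} --a--> {q0, q1, q2, q3, q5, q6}  [new]
{q0, q2, q3} --b--> {q0, q1, q2, q3, q4, q5, q6}  [seen]
{q0, q1, q4, q5, q6} --a--> {q0, q1, q2, q3, q4, q5, q6}  [seen]
{q0, q1, q4, q5, q6} --b--> {q0, q1, q2, q3, q4, q5, q6}  [seen]
{q0, q1, q2, q3, q4, q5, q6} --a--> {q0, q1, q2, q3, q4, q5, q6}  [seen]
{q0, q1, q2, q3, q4, q5, q6} --b--> {q0, q1, q2, q3, q4, q5, q6}  [seen]
{q0, q1, q2, q3, q5, q6} --a--> {q0, q1, q2, q3, q4, q5, q6}  [seen]
{q0, q1, q2, q3, q5, q6} --b--> {q0, q1, q2, q3, q4, q5, q6}  [seen]
Reachable DFA states: {q0}, {q2}, {q0, q1, q2, q3, q6}, {q0, q2, q3}, {q0, q1, q4, q5, q6}, {q0, q1, q2, q3, q4, q5, q6}, {q0, q1, q2, q3, q5, q6}.

7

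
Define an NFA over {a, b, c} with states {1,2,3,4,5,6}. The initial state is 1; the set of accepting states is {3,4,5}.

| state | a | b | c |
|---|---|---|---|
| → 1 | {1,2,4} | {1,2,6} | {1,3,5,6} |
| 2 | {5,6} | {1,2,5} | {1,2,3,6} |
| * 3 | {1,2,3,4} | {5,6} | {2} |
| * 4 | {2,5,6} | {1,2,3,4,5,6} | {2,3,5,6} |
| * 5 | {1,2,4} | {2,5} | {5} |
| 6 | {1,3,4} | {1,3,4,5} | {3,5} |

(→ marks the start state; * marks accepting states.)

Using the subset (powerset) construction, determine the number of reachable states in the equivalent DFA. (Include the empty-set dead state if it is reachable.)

Start state of the DFA: {1}.
{1} --a--> {1,2,4}  [new]
{1} --b--> {1,2,6}  [new]
{1} --c--> {1,3,5,6}  [new]
{1,2,4} --a--> {1,2,4,5,6}  [new]
{1,2,4} --b--> {1,2,3,4,5,6}  [new]
{1,2,4} --c--> {1,2,3,5,6}  [new]
{1,2,6} --a--> {1,2,3,4,5,6}  [seen]
{1,2,6} --b--> {1,2,3,4,5,6}  [seen]
{1,2,6} --c--> {1,2,3,5,6}  [seen]
{1,3,5,6} --a--> {1,2,3,4}  [new]
{1,3,5,6} --b--> {1,2,3,4,5,6}  [seen]
{1,3,5,6} --c--> {1,2,3,5,6}  [seen]
{1,2,4,5,6} --a--> {1,2,3,4,5,6}  [seen]
{1,2,4,5,6} --b--> {1,2,3,4,5,6}  [seen]
{1,2,4,5,6} --c--> {1,2,3,5,6}  [seen]
{1,2,3,4,5,6} --a--> {1,2,3,4,5,6}  [seen]
{1,2,3,4,5,6} --b--> {1,2,3,4,5,6}  [seen]
{1,2,3,4,5,6} --c--> {1,2,3,5,6}  [seen]
{1,2,3,5,6} --a--> {1,2,3,4,5,6}  [seen]
{1,2,3,5,6} --b--> {1,2,3,4,5,6}  [seen]
{1,2,3,5,6} --c--> {1,2,3,5,6}  [seen]
{1,2,3,4} --a--> {1,2,3,4,5,6}  [seen]
{1,2,3,4} --b--> {1,2,3,4,5,6}  [seen]
{1,2,3,4} --c--> {1,2,3,5,6}  [seen]
Reachable DFA states: {1}, {1,2,4}, {1,2,6}, {1,3,5,6}, {1,2,4,5,6}, {1,2,3,4,5,6}, {1,2,3,5,6}, {1,2,3,4}.

8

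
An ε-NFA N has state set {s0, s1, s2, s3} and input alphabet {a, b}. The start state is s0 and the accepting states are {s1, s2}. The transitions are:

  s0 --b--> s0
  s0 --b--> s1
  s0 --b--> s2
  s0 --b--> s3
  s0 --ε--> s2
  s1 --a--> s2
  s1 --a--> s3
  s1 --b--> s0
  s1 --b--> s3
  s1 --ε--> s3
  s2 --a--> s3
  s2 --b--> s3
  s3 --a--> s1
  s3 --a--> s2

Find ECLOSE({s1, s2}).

Begin with {s1, s2}.
s1 →ε {s3}; add s3.
ε-closure = {s1, s2, s3}.

{s1, s2, s3}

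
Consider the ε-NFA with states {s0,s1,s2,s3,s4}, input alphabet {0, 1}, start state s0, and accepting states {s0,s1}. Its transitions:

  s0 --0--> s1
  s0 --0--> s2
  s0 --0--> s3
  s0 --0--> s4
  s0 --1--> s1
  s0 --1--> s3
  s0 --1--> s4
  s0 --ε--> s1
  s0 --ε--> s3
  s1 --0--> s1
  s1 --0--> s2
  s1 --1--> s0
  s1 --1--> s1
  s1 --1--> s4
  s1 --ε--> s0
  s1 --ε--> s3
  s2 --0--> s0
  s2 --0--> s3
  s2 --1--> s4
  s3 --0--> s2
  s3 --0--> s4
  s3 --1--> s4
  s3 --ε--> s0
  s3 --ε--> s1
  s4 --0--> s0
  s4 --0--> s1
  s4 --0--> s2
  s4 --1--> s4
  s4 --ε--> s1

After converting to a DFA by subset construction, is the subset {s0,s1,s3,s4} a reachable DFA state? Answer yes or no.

Start state of the DFA: {s0,s1,s3} (ε-closure of the NFA start).
{s0,s1,s3} --0--> {s0,s1,s2,s3,s4}  [new]
{s0,s1,s3} --1--> {s0,s1,s3,s4}  [new]
{s0,s1,s2,s3,s4} --0--> {s0,s1,s2,s3,s4}  [seen]
{s0,s1,s2,s3,s4} --1--> {s0,s1,s3,s4}  [seen]
{s0,s1,s3,s4} --0--> {s0,s1,s2,s3,s4}  [seen]
{s0,s1,s3,s4} --1--> {s0,s1,s3,s4}  [seen]
Reachable DFA states: {s0,s1,s3}, {s0,s1,s2,s3,s4}, {s0,s1,s3,s4}.
{s0,s1,s3,s4} is among them.

yes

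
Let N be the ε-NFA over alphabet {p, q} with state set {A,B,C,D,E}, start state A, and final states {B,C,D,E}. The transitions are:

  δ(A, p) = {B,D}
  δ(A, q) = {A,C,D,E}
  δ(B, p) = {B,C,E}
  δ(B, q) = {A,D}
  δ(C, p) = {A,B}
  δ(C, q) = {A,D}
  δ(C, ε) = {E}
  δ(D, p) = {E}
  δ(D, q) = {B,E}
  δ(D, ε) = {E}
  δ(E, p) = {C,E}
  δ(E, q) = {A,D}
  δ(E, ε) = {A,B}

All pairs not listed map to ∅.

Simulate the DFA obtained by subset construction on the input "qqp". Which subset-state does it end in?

{A,B,C,D,E}

Start: {A}.
δ(A,q) = {A,C,D,E}.
Union: {A,C,D,E}.
ε-closure gives {A,B,C,D,E}.
After q: {A,B,C,D,E}.
δ(A,q) = {A,C,D,E}; δ(B,q) = {A,D}; δ(C,q) = {A,D}; δ(D,q) = {B,E}; δ(E,q) = {A,D}.
Union: {A,B,C,D,E}.
After q: {A,B,C,D,E}.
δ(A,p) = {B,D}; δ(B,p) = {B,C,E}; δ(C,p) = {A,B}; δ(D,p) = {E}; δ(E,p) = {C,E}.
Union: {A,B,C,D,E}.
After p: {A,B,C,D,E}.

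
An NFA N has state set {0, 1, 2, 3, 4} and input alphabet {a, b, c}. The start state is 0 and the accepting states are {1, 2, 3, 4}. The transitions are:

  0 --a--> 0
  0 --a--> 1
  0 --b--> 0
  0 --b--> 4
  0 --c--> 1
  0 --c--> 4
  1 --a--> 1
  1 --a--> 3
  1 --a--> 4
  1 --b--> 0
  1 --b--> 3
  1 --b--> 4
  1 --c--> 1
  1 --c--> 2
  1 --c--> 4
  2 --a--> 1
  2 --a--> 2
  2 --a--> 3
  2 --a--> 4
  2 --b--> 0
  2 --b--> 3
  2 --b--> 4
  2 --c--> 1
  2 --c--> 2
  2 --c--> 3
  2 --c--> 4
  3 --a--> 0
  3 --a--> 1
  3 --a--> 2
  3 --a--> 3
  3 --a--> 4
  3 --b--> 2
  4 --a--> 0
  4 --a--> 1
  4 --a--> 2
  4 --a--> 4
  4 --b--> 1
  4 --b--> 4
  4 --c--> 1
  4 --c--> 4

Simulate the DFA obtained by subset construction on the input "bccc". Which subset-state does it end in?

Start: {0}.
δ(0,b) = {0, 4}.
Union: {0, 4}.
After b: {0, 4}.
δ(0,c) = {1, 4}; δ(4,c) = {1, 4}.
Union: {1, 4}.
After c: {1, 4}.
δ(1,c) = {1, 2, 4}; δ(4,c) = {1, 4}.
Union: {1, 2, 4}.
After c: {1, 2, 4}.
δ(1,c) = {1, 2, 4}; δ(2,c) = {1, 2, 3, 4}; δ(4,c) = {1, 4}.
Union: {1, 2, 3, 4}.
After c: {1, 2, 3, 4}.

{1, 2, 3, 4}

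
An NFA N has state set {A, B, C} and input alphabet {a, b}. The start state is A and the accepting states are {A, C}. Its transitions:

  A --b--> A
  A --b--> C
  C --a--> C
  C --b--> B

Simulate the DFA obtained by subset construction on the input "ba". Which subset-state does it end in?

{C}

Start: {A}.
δ(A,b) = {A, C}.
Union: {A, C}.
After b: {A, C}.
δ(A,a) = ∅; δ(C,a) = {C}.
Union: {C}.
After a: {C}.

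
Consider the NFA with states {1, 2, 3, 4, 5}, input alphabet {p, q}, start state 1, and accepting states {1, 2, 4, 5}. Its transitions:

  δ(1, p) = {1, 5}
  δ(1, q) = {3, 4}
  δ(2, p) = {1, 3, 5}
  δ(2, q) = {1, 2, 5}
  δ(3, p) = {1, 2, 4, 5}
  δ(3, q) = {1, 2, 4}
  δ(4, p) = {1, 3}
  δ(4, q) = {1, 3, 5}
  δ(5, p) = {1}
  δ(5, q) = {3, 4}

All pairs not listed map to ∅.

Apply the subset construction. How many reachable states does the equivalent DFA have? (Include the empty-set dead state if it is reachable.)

Start state of the DFA: {1}.
{1} --p--> {1, 5}  [new]
{1} --q--> {3, 4}  [new]
{1, 5} --p--> {1, 5}  [seen]
{1, 5} --q--> {3, 4}  [seen]
{3, 4} --p--> {1, 2, 3, 4, 5}  [new]
{3, 4} --q--> {1, 2, 3, 4, 5}  [seen]
{1, 2, 3, 4, 5} --p--> {1, 2, 3, 4, 5}  [seen]
{1, 2, 3, 4, 5} --q--> {1, 2, 3, 4, 5}  [seen]
Reachable DFA states: {1}, {1, 5}, {3, 4}, {1, 2, 3, 4, 5}.

4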